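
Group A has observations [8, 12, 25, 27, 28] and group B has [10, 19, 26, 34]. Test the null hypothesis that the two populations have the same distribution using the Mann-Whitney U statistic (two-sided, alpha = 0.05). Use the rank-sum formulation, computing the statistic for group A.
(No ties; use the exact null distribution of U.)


Step 1: Combine and sort all 9 observations; assign midranks.
sorted (value, group): (8,X), (10,Y), (12,X), (19,Y), (25,X), (26,Y), (27,X), (28,X), (34,Y)
ranks: 8->1, 10->2, 12->3, 19->4, 25->5, 26->6, 27->7, 28->8, 34->9
Step 2: Rank sum for X: R1 = 1 + 3 + 5 + 7 + 8 = 24.
Step 3: U_X = R1 - n1(n1+1)/2 = 24 - 5*6/2 = 24 - 15 = 9.
       U_Y = n1*n2 - U_X = 20 - 9 = 11.
Step 4: No ties, so the exact null distribution of U (based on enumerating the C(9,5) = 126 equally likely rank assignments) gives the two-sided p-value.
Step 5: p-value = 0.904762; compare to alpha = 0.05. fail to reject H0.

U_X = 9, p = 0.904762, fail to reject H0 at alpha = 0.05.


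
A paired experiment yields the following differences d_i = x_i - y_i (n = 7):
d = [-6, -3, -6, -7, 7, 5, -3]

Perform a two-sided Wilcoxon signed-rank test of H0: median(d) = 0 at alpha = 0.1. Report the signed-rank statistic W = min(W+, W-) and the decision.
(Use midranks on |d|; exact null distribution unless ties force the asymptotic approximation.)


Step 1: Drop any zero differences (none here) and take |d_i|.
|d| = [6, 3, 6, 7, 7, 5, 3]
Step 2: Midrank |d_i| (ties get averaged ranks).
ranks: |6|->4.5, |3|->1.5, |6|->4.5, |7|->6.5, |7|->6.5, |5|->3, |3|->1.5
Step 3: Attach original signs; sum ranks with positive sign and with negative sign.
W+ = 6.5 + 3 = 9.5
W- = 4.5 + 1.5 + 4.5 + 6.5 + 1.5 = 18.5
(Check: W+ + W- = 28 should equal n(n+1)/2 = 28.)
Step 4: Test statistic W = min(W+, W-) = 9.5.
Step 5: Ties in |d|, so use the tie-corrected normal approximation.
        E[W] = n(n+1)/4 = 7*8/4 = 14.
        Tie groups: |d|=3 (t=2), |d|=6 (t=2), |d|=7 (t=2); sum(t^3 - t) = 18.
        Var[W] = n(n+1)(2n+1)/24 - sum(t^3-t)/48 = 840/24 - 18/48 = 34.625.
        z = (W - E[W]) / sqrt(Var[W]) = (9.5 - 14) / 5.8843 = -0.7647.
        Two-sided p = 2*Phi(z) = 0.444422.
Step 6: alpha = 0.1. fail to reject H0.

W+ = 9.5, W- = 18.5, W = min = 9.5, p = 0.444422, fail to reject H0.


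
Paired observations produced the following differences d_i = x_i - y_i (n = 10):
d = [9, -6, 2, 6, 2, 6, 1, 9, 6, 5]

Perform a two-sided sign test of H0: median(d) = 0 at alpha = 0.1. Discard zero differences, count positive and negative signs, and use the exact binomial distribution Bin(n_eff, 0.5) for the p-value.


Step 1: Discard zero differences. Original n = 10; n_eff = number of nonzero differences = 10.
Nonzero differences (with sign): +9, -6, +2, +6, +2, +6, +1, +9, +6, +5
Step 2: Count signs: positive = 9, negative = 1.
Step 3: Under H0: P(positive) = 0.5, so the number of positives S ~ Bin(10, 0.5).
Step 4: Two-sided exact p-value = sum of Bin(10,0.5) probabilities at or below the observed probability = 0.021484.
Step 5: alpha = 0.1. reject H0.

n_eff = 10, pos = 9, neg = 1, p = 0.021484, reject H0.


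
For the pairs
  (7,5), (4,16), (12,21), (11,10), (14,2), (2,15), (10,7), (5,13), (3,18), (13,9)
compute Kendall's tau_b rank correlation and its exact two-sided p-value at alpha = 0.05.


Step 1: Enumerate the 45 unordered pairs (i,j) with i<j and classify each by sign(x_j-x_i) * sign(y_j-y_i).
  (1,2):dx=-3,dy=+11->D; (1,3):dx=+5,dy=+16->C; (1,4):dx=+4,dy=+5->C; (1,5):dx=+7,dy=-3->D
  (1,6):dx=-5,dy=+10->D; (1,7):dx=+3,dy=+2->C; (1,8):dx=-2,dy=+8->D; (1,9):dx=-4,dy=+13->D
  (1,10):dx=+6,dy=+4->C; (2,3):dx=+8,dy=+5->C; (2,4):dx=+7,dy=-6->D; (2,5):dx=+10,dy=-14->D
  (2,6):dx=-2,dy=-1->C; (2,7):dx=+6,dy=-9->D; (2,8):dx=+1,dy=-3->D; (2,9):dx=-1,dy=+2->D
  (2,10):dx=+9,dy=-7->D; (3,4):dx=-1,dy=-11->C; (3,5):dx=+2,dy=-19->D; (3,6):dx=-10,dy=-6->C
  (3,7):dx=-2,dy=-14->C; (3,8):dx=-7,dy=-8->C; (3,9):dx=-9,dy=-3->C; (3,10):dx=+1,dy=-12->D
  (4,5):dx=+3,dy=-8->D; (4,6):dx=-9,dy=+5->D; (4,7):dx=-1,dy=-3->C; (4,8):dx=-6,dy=+3->D
  (4,9):dx=-8,dy=+8->D; (4,10):dx=+2,dy=-1->D; (5,6):dx=-12,dy=+13->D; (5,7):dx=-4,dy=+5->D
  (5,8):dx=-9,dy=+11->D; (5,9):dx=-11,dy=+16->D; (5,10):dx=-1,dy=+7->D; (6,7):dx=+8,dy=-8->D
  (6,8):dx=+3,dy=-2->D; (6,9):dx=+1,dy=+3->C; (6,10):dx=+11,dy=-6->D; (7,8):dx=-5,dy=+6->D
  (7,9):dx=-7,dy=+11->D; (7,10):dx=+3,dy=+2->C; (8,9):dx=-2,dy=+5->D; (8,10):dx=+8,dy=-4->D
  (9,10):dx=+10,dy=-9->D
Step 2: C = 14, D = 31, total pairs = 45.
Step 3: tau = (C - D)/(n(n-1)/2) = (14 - 31)/45 = -0.377778.
Step 4: Exact two-sided p-value (enumerate n! = 3628800 permutations of y under H0): p = 0.155742.
Step 5: alpha = 0.05. fail to reject H0.

tau_b = -0.3778 (C=14, D=31), p = 0.155742, fail to reject H0.


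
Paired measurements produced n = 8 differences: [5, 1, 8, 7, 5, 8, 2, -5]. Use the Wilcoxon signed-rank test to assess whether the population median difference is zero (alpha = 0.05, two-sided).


Step 1: Drop any zero differences (none here) and take |d_i|.
|d| = [5, 1, 8, 7, 5, 8, 2, 5]
Step 2: Midrank |d_i| (ties get averaged ranks).
ranks: |5|->4, |1|->1, |8|->7.5, |7|->6, |5|->4, |8|->7.5, |2|->2, |5|->4
Step 3: Attach original signs; sum ranks with positive sign and with negative sign.
W+ = 4 + 1 + 7.5 + 6 + 4 + 7.5 + 2 = 32
W- = 4 = 4
(Check: W+ + W- = 36 should equal n(n+1)/2 = 36.)
Step 4: Test statistic W = min(W+, W-) = 4.
Step 5: Ties in |d|, so use the tie-corrected normal approximation.
        E[W] = n(n+1)/4 = 8*9/4 = 18.
        Tie groups: |d|=5 (t=3), |d|=8 (t=2); sum(t^3 - t) = 30.
        Var[W] = n(n+1)(2n+1)/24 - sum(t^3-t)/48 = 1224/24 - 30/48 = 50.375.
        z = (W - E[W]) / sqrt(Var[W]) = (4 - 18) / 7.0975 = -1.9725.
        Two-sided p = 2*Phi(z) = 0.048551.
Step 6: alpha = 0.05. reject H0.

W+ = 32, W- = 4, W = min = 4, p = 0.048551, reject H0.


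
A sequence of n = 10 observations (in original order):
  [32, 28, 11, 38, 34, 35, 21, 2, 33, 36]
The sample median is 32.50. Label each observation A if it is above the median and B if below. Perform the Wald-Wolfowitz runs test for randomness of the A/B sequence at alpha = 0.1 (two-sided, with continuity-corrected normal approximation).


Step 1: Compute median = 32.50; label A = above, B = below.
Labels in order: BBBAAABBAA  (n_A = 5, n_B = 5)
Step 2: Count runs R = 4.
Step 3: Under H0 (random ordering), E[R] = 2*n_A*n_B/(n_A+n_B) + 1 = 2*5*5/10 + 1 = 6.0000.
        Var[R] = 2*n_A*n_B*(2*n_A*n_B - n_A - n_B) / ((n_A+n_B)^2 * (n_A+n_B-1)) = 2000/900 = 2.2222.
        SD[R] = 1.4907.
Step 4: Continuity-corrected z = (R + 0.5 - E[R]) / SD[R] = (4 + 0.5 - 6.0000) / 1.4907 = -1.0062.
Step 5: Two-sided p-value via normal approximation = 2*(1 - Phi(|z|)) = 0.314305.
Step 6: alpha = 0.1. fail to reject H0.

R = 4, z = -1.0062, p = 0.314305, fail to reject H0.


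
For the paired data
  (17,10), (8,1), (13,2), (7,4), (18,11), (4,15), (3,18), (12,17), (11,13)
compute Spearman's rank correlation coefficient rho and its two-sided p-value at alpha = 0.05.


Step 1: Rank x and y separately (midranks; no ties here).
rank(x): 17->8, 8->4, 13->7, 7->3, 18->9, 4->2, 3->1, 12->6, 11->5
rank(y): 10->4, 1->1, 2->2, 4->3, 11->5, 15->7, 18->9, 17->8, 13->6
Step 2: d_i = R_x(i) - R_y(i); compute d_i^2.
  (8-4)^2=16, (4-1)^2=9, (7-2)^2=25, (3-3)^2=0, (9-5)^2=16, (2-7)^2=25, (1-9)^2=64, (6-8)^2=4, (5-6)^2=1
sum(d^2) = 160.
Step 3: rho = 1 - 6*160 / (9*(9^2 - 1)) = 1 - 960/720 = -0.333333.
Step 4: Under H0, t = rho * sqrt((n-2)/(1-rho^2)) = -0.9354 ~ t(7).
Step 5: Two-sided p-value from the t-distribution with 7 df = 0.380713.
Step 6: alpha = 0.05. fail to reject H0.

rho = -0.3333, p = 0.380713, fail to reject H0 at alpha = 0.05.


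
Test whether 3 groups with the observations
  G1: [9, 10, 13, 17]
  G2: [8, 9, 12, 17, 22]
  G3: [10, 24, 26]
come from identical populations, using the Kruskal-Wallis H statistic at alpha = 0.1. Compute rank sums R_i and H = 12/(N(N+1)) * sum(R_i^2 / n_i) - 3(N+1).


Step 1: Combine all N = 12 observations and assign midranks.
sorted (value, group, rank): (8,G2,1), (9,G1,2.5), (9,G2,2.5), (10,G1,4.5), (10,G3,4.5), (12,G2,6), (13,G1,7), (17,G1,8.5), (17,G2,8.5), (22,G2,10), (24,G3,11), (26,G3,12)
Step 2: Sum ranks within each group.
R_1 = 22.5 (n_1 = 4)
R_2 = 28 (n_2 = 5)
R_3 = 27.5 (n_3 = 3)
Step 3: H = 12/(N(N+1)) * sum(R_i^2/n_i) - 3(N+1)
     = 12/(12*13) * (22.5^2/4 + 28^2/5 + 27.5^2/3) - 3*13
     = 0.076923 * 535.446 - 39
     = 2.188141.
Step 4: Ties present; correction factor C = 1 - 18/(12^3 - 12) = 0.989510. Corrected H = 2.188141 / 0.989510 = 2.211337.
Step 5: Under H0, H ~ chi^2(2); p-value = 0.330990.
Step 6: alpha = 0.1. fail to reject H0.

H = 2.2113, df = 2, p = 0.330990, fail to reject H0.


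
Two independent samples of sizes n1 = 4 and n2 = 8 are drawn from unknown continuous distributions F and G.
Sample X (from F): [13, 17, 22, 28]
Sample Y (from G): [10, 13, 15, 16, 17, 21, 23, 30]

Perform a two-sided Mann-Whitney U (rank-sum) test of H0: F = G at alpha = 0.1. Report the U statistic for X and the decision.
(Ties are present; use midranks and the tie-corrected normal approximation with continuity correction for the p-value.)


Step 1: Combine and sort all 12 observations; assign midranks.
sorted (value, group): (10,Y), (13,X), (13,Y), (15,Y), (16,Y), (17,X), (17,Y), (21,Y), (22,X), (23,Y), (28,X), (30,Y)
ranks: 10->1, 13->2.5, 13->2.5, 15->4, 16->5, 17->6.5, 17->6.5, 21->8, 22->9, 23->10, 28->11, 30->12
Step 2: Rank sum for X: R1 = 2.5 + 6.5 + 9 + 11 = 29.
Step 3: U_X = R1 - n1(n1+1)/2 = 29 - 4*5/2 = 29 - 10 = 19.
       U_Y = n1*n2 - U_X = 32 - 19 = 13.
Step 4: Ties are present, so use the tie-corrected normal approximation (with continuity correction) for the p-value.
Step 5: p-value = 0.670038; compare to alpha = 0.1. fail to reject H0.

U_X = 19, p = 0.670038, fail to reject H0 at alpha = 0.1.


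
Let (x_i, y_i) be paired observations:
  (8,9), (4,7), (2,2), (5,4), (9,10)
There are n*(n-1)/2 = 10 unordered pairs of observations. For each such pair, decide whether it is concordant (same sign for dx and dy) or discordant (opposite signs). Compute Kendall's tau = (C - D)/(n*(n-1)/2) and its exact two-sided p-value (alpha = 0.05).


Step 1: Enumerate the 10 unordered pairs (i,j) with i<j and classify each by sign(x_j-x_i) * sign(y_j-y_i).
  (1,2):dx=-4,dy=-2->C; (1,3):dx=-6,dy=-7->C; (1,4):dx=-3,dy=-5->C; (1,5):dx=+1,dy=+1->C
  (2,3):dx=-2,dy=-5->C; (2,4):dx=+1,dy=-3->D; (2,5):dx=+5,dy=+3->C; (3,4):dx=+3,dy=+2->C
  (3,5):dx=+7,dy=+8->C; (4,5):dx=+4,dy=+6->C
Step 2: C = 9, D = 1, total pairs = 10.
Step 3: tau = (C - D)/(n(n-1)/2) = (9 - 1)/10 = 0.800000.
Step 4: Exact two-sided p-value (enumerate n! = 120 permutations of y under H0): p = 0.083333.
Step 5: alpha = 0.05. fail to reject H0.

tau_b = 0.8000 (C=9, D=1), p = 0.083333, fail to reject H0.


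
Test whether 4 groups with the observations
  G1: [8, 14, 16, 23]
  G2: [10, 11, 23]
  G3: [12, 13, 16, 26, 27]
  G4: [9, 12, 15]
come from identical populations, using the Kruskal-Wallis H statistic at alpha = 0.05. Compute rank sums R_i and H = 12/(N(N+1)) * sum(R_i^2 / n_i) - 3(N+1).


Step 1: Combine all N = 15 observations and assign midranks.
sorted (value, group, rank): (8,G1,1), (9,G4,2), (10,G2,3), (11,G2,4), (12,G3,5.5), (12,G4,5.5), (13,G3,7), (14,G1,8), (15,G4,9), (16,G1,10.5), (16,G3,10.5), (23,G1,12.5), (23,G2,12.5), (26,G3,14), (27,G3,15)
Step 2: Sum ranks within each group.
R_1 = 32 (n_1 = 4)
R_2 = 19.5 (n_2 = 3)
R_3 = 52 (n_3 = 5)
R_4 = 16.5 (n_4 = 3)
Step 3: H = 12/(N(N+1)) * sum(R_i^2/n_i) - 3(N+1)
     = 12/(15*16) * (32^2/4 + 19.5^2/3 + 52^2/5 + 16.5^2/3) - 3*16
     = 0.050000 * 1014.3 - 48
     = 2.715000.
Step 4: Ties present; correction factor C = 1 - 18/(15^3 - 15) = 0.994643. Corrected H = 2.715000 / 0.994643 = 2.729623.
Step 5: Under H0, H ~ chi^2(3); p-value = 0.435217.
Step 6: alpha = 0.05. fail to reject H0.

H = 2.7296, df = 3, p = 0.435217, fail to reject H0.


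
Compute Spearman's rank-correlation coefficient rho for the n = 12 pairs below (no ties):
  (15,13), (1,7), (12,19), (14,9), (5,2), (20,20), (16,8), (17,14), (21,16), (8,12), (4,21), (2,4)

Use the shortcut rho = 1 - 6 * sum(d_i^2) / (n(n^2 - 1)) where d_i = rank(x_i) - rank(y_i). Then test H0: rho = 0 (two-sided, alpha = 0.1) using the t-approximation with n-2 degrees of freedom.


Step 1: Rank x and y separately (midranks; no ties here).
rank(x): 15->8, 1->1, 12->6, 14->7, 5->4, 20->11, 16->9, 17->10, 21->12, 8->5, 4->3, 2->2
rank(y): 13->7, 7->3, 19->10, 9->5, 2->1, 20->11, 8->4, 14->8, 16->9, 12->6, 21->12, 4->2
Step 2: d_i = R_x(i) - R_y(i); compute d_i^2.
  (8-7)^2=1, (1-3)^2=4, (6-10)^2=16, (7-5)^2=4, (4-1)^2=9, (11-11)^2=0, (9-4)^2=25, (10-8)^2=4, (12-9)^2=9, (5-6)^2=1, (3-12)^2=81, (2-2)^2=0
sum(d^2) = 154.
Step 3: rho = 1 - 6*154 / (12*(12^2 - 1)) = 1 - 924/1716 = 0.461538.
Step 4: Under H0, t = rho * sqrt((n-2)/(1-rho^2)) = 1.6452 ~ t(10).
Step 5: Two-sided p-value from the t-distribution with 10 df = 0.130948.
Step 6: alpha = 0.1. fail to reject H0.

rho = 0.4615, p = 0.130948, fail to reject H0 at alpha = 0.1.


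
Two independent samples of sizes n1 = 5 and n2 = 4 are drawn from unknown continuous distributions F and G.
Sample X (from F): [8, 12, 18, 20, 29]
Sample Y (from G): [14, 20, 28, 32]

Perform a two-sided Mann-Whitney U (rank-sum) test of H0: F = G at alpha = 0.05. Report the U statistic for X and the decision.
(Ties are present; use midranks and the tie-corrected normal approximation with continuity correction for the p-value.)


Step 1: Combine and sort all 9 observations; assign midranks.
sorted (value, group): (8,X), (12,X), (14,Y), (18,X), (20,X), (20,Y), (28,Y), (29,X), (32,Y)
ranks: 8->1, 12->2, 14->3, 18->4, 20->5.5, 20->5.5, 28->7, 29->8, 32->9
Step 2: Rank sum for X: R1 = 1 + 2 + 4 + 5.5 + 8 = 20.5.
Step 3: U_X = R1 - n1(n1+1)/2 = 20.5 - 5*6/2 = 20.5 - 15 = 5.5.
       U_Y = n1*n2 - U_X = 20 - 5.5 = 14.5.
Step 4: Ties are present, so use the tie-corrected normal approximation (with continuity correction) for the p-value.
Step 5: p-value = 0.325163; compare to alpha = 0.05. fail to reject H0.

U_X = 5.5, p = 0.325163, fail to reject H0 at alpha = 0.05.


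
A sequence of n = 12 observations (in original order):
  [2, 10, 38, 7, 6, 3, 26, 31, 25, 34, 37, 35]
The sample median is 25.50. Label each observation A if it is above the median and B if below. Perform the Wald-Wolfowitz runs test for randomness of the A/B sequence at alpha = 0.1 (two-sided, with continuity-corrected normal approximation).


Step 1: Compute median = 25.50; label A = above, B = below.
Labels in order: BBABBBAABAAA  (n_A = 6, n_B = 6)
Step 2: Count runs R = 6.
Step 3: Under H0 (random ordering), E[R] = 2*n_A*n_B/(n_A+n_B) + 1 = 2*6*6/12 + 1 = 7.0000.
        Var[R] = 2*n_A*n_B*(2*n_A*n_B - n_A - n_B) / ((n_A+n_B)^2 * (n_A+n_B-1)) = 4320/1584 = 2.7273.
        SD[R] = 1.6514.
Step 4: Continuity-corrected z = (R + 0.5 - E[R]) / SD[R] = (6 + 0.5 - 7.0000) / 1.6514 = -0.3028.
Step 5: Two-sided p-value via normal approximation = 2*(1 - Phi(|z|)) = 0.762069.
Step 6: alpha = 0.1. fail to reject H0.

R = 6, z = -0.3028, p = 0.762069, fail to reject H0.


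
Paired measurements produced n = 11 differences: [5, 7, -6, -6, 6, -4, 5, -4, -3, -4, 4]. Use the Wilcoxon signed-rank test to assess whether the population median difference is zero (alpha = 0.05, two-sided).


Step 1: Drop any zero differences (none here) and take |d_i|.
|d| = [5, 7, 6, 6, 6, 4, 5, 4, 3, 4, 4]
Step 2: Midrank |d_i| (ties get averaged ranks).
ranks: |5|->6.5, |7|->11, |6|->9, |6|->9, |6|->9, |4|->3.5, |5|->6.5, |4|->3.5, |3|->1, |4|->3.5, |4|->3.5
Step 3: Attach original signs; sum ranks with positive sign and with negative sign.
W+ = 6.5 + 11 + 9 + 6.5 + 3.5 = 36.5
W- = 9 + 9 + 3.5 + 3.5 + 1 + 3.5 = 29.5
(Check: W+ + W- = 66 should equal n(n+1)/2 = 66.)
Step 4: Test statistic W = min(W+, W-) = 29.5.
Step 5: Ties in |d|, so use the tie-corrected normal approximation.
        E[W] = n(n+1)/4 = 11*12/4 = 33.
        Tie groups: |d|=4 (t=4), |d|=5 (t=2), |d|=6 (t=3); sum(t^3 - t) = 90.
        Var[W] = n(n+1)(2n+1)/24 - sum(t^3-t)/48 = 3036/24 - 90/48 = 124.625.
        z = (W - E[W]) / sqrt(Var[W]) = (29.5 - 33) / 11.1636 = -0.3135.
        Two-sided p = 2*Phi(z) = 0.753886.
Step 6: alpha = 0.05. fail to reject H0.

W+ = 36.5, W- = 29.5, W = min = 29.5, p = 0.753886, fail to reject H0.


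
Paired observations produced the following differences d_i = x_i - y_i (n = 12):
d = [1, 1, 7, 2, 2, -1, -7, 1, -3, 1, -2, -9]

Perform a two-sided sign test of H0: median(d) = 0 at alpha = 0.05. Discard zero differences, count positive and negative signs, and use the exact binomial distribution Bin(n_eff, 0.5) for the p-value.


Step 1: Discard zero differences. Original n = 12; n_eff = number of nonzero differences = 12.
Nonzero differences (with sign): +1, +1, +7, +2, +2, -1, -7, +1, -3, +1, -2, -9
Step 2: Count signs: positive = 7, negative = 5.
Step 3: Under H0: P(positive) = 0.5, so the number of positives S ~ Bin(12, 0.5).
Step 4: Two-sided exact p-value = sum of Bin(12,0.5) probabilities at or below the observed probability = 0.774414.
Step 5: alpha = 0.05. fail to reject H0.

n_eff = 12, pos = 7, neg = 5, p = 0.774414, fail to reject H0.


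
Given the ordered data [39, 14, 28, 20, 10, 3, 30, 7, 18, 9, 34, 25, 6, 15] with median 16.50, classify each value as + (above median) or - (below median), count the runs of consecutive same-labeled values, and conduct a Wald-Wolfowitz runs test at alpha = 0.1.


Step 1: Compute median = 16.50; label A = above, B = below.
Labels in order: ABAABBABABAABB  (n_A = 7, n_B = 7)
Step 2: Count runs R = 10.
Step 3: Under H0 (random ordering), E[R] = 2*n_A*n_B/(n_A+n_B) + 1 = 2*7*7/14 + 1 = 8.0000.
        Var[R] = 2*n_A*n_B*(2*n_A*n_B - n_A - n_B) / ((n_A+n_B)^2 * (n_A+n_B-1)) = 8232/2548 = 3.2308.
        SD[R] = 1.7974.
Step 4: Continuity-corrected z = (R - 0.5 - E[R]) / SD[R] = (10 - 0.5 - 8.0000) / 1.7974 = 0.8345.
Step 5: Two-sided p-value via normal approximation = 2*(1 - Phi(|z|)) = 0.403986.
Step 6: alpha = 0.1. fail to reject H0.

R = 10, z = 0.8345, p = 0.403986, fail to reject H0.


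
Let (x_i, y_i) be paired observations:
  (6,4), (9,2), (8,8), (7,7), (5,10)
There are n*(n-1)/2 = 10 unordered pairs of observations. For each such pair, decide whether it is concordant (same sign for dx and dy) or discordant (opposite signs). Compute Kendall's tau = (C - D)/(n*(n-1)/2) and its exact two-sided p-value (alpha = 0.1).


Step 1: Enumerate the 10 unordered pairs (i,j) with i<j and classify each by sign(x_j-x_i) * sign(y_j-y_i).
  (1,2):dx=+3,dy=-2->D; (1,3):dx=+2,dy=+4->C; (1,4):dx=+1,dy=+3->C; (1,5):dx=-1,dy=+6->D
  (2,3):dx=-1,dy=+6->D; (2,4):dx=-2,dy=+5->D; (2,5):dx=-4,dy=+8->D; (3,4):dx=-1,dy=-1->C
  (3,5):dx=-3,dy=+2->D; (4,5):dx=-2,dy=+3->D
Step 2: C = 3, D = 7, total pairs = 10.
Step 3: tau = (C - D)/(n(n-1)/2) = (3 - 7)/10 = -0.400000.
Step 4: Exact two-sided p-value (enumerate n! = 120 permutations of y under H0): p = 0.483333.
Step 5: alpha = 0.1. fail to reject H0.

tau_b = -0.4000 (C=3, D=7), p = 0.483333, fail to reject H0.


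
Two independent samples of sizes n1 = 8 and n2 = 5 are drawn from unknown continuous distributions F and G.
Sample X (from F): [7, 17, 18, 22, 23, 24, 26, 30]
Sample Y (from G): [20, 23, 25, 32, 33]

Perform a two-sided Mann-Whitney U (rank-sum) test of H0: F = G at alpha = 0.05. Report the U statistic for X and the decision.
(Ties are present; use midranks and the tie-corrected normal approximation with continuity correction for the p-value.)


Step 1: Combine and sort all 13 observations; assign midranks.
sorted (value, group): (7,X), (17,X), (18,X), (20,Y), (22,X), (23,X), (23,Y), (24,X), (25,Y), (26,X), (30,X), (32,Y), (33,Y)
ranks: 7->1, 17->2, 18->3, 20->4, 22->5, 23->6.5, 23->6.5, 24->8, 25->9, 26->10, 30->11, 32->12, 33->13
Step 2: Rank sum for X: R1 = 1 + 2 + 3 + 5 + 6.5 + 8 + 10 + 11 = 46.5.
Step 3: U_X = R1 - n1(n1+1)/2 = 46.5 - 8*9/2 = 46.5 - 36 = 10.5.
       U_Y = n1*n2 - U_X = 40 - 10.5 = 29.5.
Step 4: Ties are present, so use the tie-corrected normal approximation (with continuity correction) for the p-value.
Step 5: p-value = 0.187076; compare to alpha = 0.05. fail to reject H0.

U_X = 10.5, p = 0.187076, fail to reject H0 at alpha = 0.05.


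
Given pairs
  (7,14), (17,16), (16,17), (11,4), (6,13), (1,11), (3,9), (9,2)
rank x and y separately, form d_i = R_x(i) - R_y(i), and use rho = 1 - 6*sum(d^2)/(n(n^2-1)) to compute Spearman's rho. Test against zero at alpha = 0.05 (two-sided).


Step 1: Rank x and y separately (midranks; no ties here).
rank(x): 7->4, 17->8, 16->7, 11->6, 6->3, 1->1, 3->2, 9->5
rank(y): 14->6, 16->7, 17->8, 4->2, 13->5, 11->4, 9->3, 2->1
Step 2: d_i = R_x(i) - R_y(i); compute d_i^2.
  (4-6)^2=4, (8-7)^2=1, (7-8)^2=1, (6-2)^2=16, (3-5)^2=4, (1-4)^2=9, (2-3)^2=1, (5-1)^2=16
sum(d^2) = 52.
Step 3: rho = 1 - 6*52 / (8*(8^2 - 1)) = 1 - 312/504 = 0.380952.
Step 4: Under H0, t = rho * sqrt((n-2)/(1-rho^2)) = 1.0092 ~ t(6).
Step 5: Two-sided p-value from the t-distribution with 6 df = 0.351813.
Step 6: alpha = 0.05. fail to reject H0.

rho = 0.3810, p = 0.351813, fail to reject H0 at alpha = 0.05.


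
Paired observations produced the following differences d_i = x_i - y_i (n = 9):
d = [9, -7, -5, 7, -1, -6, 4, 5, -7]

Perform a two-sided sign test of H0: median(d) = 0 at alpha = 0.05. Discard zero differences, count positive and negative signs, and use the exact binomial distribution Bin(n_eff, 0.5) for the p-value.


Step 1: Discard zero differences. Original n = 9; n_eff = number of nonzero differences = 9.
Nonzero differences (with sign): +9, -7, -5, +7, -1, -6, +4, +5, -7
Step 2: Count signs: positive = 4, negative = 5.
Step 3: Under H0: P(positive) = 0.5, so the number of positives S ~ Bin(9, 0.5).
Step 4: Two-sided exact p-value = sum of Bin(9,0.5) probabilities at or below the observed probability = 1.000000.
Step 5: alpha = 0.05. fail to reject H0.

n_eff = 9, pos = 4, neg = 5, p = 1.000000, fail to reject H0.


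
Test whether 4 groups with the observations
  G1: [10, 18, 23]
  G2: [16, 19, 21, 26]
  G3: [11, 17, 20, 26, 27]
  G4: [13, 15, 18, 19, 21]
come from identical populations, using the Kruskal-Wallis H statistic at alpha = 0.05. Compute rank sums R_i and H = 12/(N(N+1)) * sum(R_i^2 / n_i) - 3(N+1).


Step 1: Combine all N = 17 observations and assign midranks.
sorted (value, group, rank): (10,G1,1), (11,G3,2), (13,G4,3), (15,G4,4), (16,G2,5), (17,G3,6), (18,G1,7.5), (18,G4,7.5), (19,G2,9.5), (19,G4,9.5), (20,G3,11), (21,G2,12.5), (21,G4,12.5), (23,G1,14), (26,G2,15.5), (26,G3,15.5), (27,G3,17)
Step 2: Sum ranks within each group.
R_1 = 22.5 (n_1 = 3)
R_2 = 42.5 (n_2 = 4)
R_3 = 51.5 (n_3 = 5)
R_4 = 36.5 (n_4 = 5)
Step 3: H = 12/(N(N+1)) * sum(R_i^2/n_i) - 3(N+1)
     = 12/(17*18) * (22.5^2/3 + 42.5^2/4 + 51.5^2/5 + 36.5^2/5) - 3*18
     = 0.039216 * 1417.21 - 54
     = 1.576961.
Step 4: Ties present; correction factor C = 1 - 24/(17^3 - 17) = 0.995098. Corrected H = 1.576961 / 0.995098 = 1.584729.
Step 5: Under H0, H ~ chi^2(3); p-value = 0.662857.
Step 6: alpha = 0.05. fail to reject H0.

H = 1.5847, df = 3, p = 0.662857, fail to reject H0.


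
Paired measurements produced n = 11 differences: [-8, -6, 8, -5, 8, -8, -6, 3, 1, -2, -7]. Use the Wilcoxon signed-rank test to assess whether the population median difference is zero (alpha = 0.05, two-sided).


Step 1: Drop any zero differences (none here) and take |d_i|.
|d| = [8, 6, 8, 5, 8, 8, 6, 3, 1, 2, 7]
Step 2: Midrank |d_i| (ties get averaged ranks).
ranks: |8|->9.5, |6|->5.5, |8|->9.5, |5|->4, |8|->9.5, |8|->9.5, |6|->5.5, |3|->3, |1|->1, |2|->2, |7|->7
Step 3: Attach original signs; sum ranks with positive sign and with negative sign.
W+ = 9.5 + 9.5 + 3 + 1 = 23
W- = 9.5 + 5.5 + 4 + 9.5 + 5.5 + 2 + 7 = 43
(Check: W+ + W- = 66 should equal n(n+1)/2 = 66.)
Step 4: Test statistic W = min(W+, W-) = 23.
Step 5: Ties in |d|, so use the tie-corrected normal approximation.
        E[W] = n(n+1)/4 = 11*12/4 = 33.
        Tie groups: |d|=6 (t=2), |d|=8 (t=4); sum(t^3 - t) = 66.
        Var[W] = n(n+1)(2n+1)/24 - sum(t^3-t)/48 = 3036/24 - 66/48 = 125.125.
        z = (W - E[W]) / sqrt(Var[W]) = (23 - 33) / 11.1859 = -0.8940.
        Two-sided p = 2*Phi(z) = 0.371332.
Step 6: alpha = 0.05. fail to reject H0.

W+ = 23, W- = 43, W = min = 23, p = 0.371332, fail to reject H0.


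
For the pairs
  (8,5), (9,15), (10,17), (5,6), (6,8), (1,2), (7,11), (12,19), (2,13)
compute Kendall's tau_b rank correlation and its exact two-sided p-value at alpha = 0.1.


Step 1: Enumerate the 36 unordered pairs (i,j) with i<j and classify each by sign(x_j-x_i) * sign(y_j-y_i).
  (1,2):dx=+1,dy=+10->C; (1,3):dx=+2,dy=+12->C; (1,4):dx=-3,dy=+1->D; (1,5):dx=-2,dy=+3->D
  (1,6):dx=-7,dy=-3->C; (1,7):dx=-1,dy=+6->D; (1,8):dx=+4,dy=+14->C; (1,9):dx=-6,dy=+8->D
  (2,3):dx=+1,dy=+2->C; (2,4):dx=-4,dy=-9->C; (2,5):dx=-3,dy=-7->C; (2,6):dx=-8,dy=-13->C
  (2,7):dx=-2,dy=-4->C; (2,8):dx=+3,dy=+4->C; (2,9):dx=-7,dy=-2->C; (3,4):dx=-5,dy=-11->C
  (3,5):dx=-4,dy=-9->C; (3,6):dx=-9,dy=-15->C; (3,7):dx=-3,dy=-6->C; (3,8):dx=+2,dy=+2->C
  (3,9):dx=-8,dy=-4->C; (4,5):dx=+1,dy=+2->C; (4,6):dx=-4,dy=-4->C; (4,7):dx=+2,dy=+5->C
  (4,8):dx=+7,dy=+13->C; (4,9):dx=-3,dy=+7->D; (5,6):dx=-5,dy=-6->C; (5,7):dx=+1,dy=+3->C
  (5,8):dx=+6,dy=+11->C; (5,9):dx=-4,dy=+5->D; (6,7):dx=+6,dy=+9->C; (6,8):dx=+11,dy=+17->C
  (6,9):dx=+1,dy=+11->C; (7,8):dx=+5,dy=+8->C; (7,9):dx=-5,dy=+2->D; (8,9):dx=-10,dy=-6->C
Step 2: C = 29, D = 7, total pairs = 36.
Step 3: tau = (C - D)/(n(n-1)/2) = (29 - 7)/36 = 0.611111.
Step 4: Exact two-sided p-value (enumerate n! = 362880 permutations of y under H0): p = 0.024741.
Step 5: alpha = 0.1. reject H0.

tau_b = 0.6111 (C=29, D=7), p = 0.024741, reject H0.


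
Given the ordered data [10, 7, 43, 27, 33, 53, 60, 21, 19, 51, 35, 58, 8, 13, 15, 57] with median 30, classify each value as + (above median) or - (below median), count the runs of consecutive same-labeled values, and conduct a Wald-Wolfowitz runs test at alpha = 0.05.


Step 1: Compute median = 30; label A = above, B = below.
Labels in order: BBABAAABBAAABBBA  (n_A = 8, n_B = 8)
Step 2: Count runs R = 8.
Step 3: Under H0 (random ordering), E[R] = 2*n_A*n_B/(n_A+n_B) + 1 = 2*8*8/16 + 1 = 9.0000.
        Var[R] = 2*n_A*n_B*(2*n_A*n_B - n_A - n_B) / ((n_A+n_B)^2 * (n_A+n_B-1)) = 14336/3840 = 3.7333.
        SD[R] = 1.9322.
Step 4: Continuity-corrected z = (R + 0.5 - E[R]) / SD[R] = (8 + 0.5 - 9.0000) / 1.9322 = -0.2588.
Step 5: Two-sided p-value via normal approximation = 2*(1 - Phi(|z|)) = 0.795809.
Step 6: alpha = 0.05. fail to reject H0.

R = 8, z = -0.2588, p = 0.795809, fail to reject H0.


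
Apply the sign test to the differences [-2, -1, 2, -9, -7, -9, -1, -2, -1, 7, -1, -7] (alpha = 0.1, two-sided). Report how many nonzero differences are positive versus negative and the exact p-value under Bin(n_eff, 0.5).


Step 1: Discard zero differences. Original n = 12; n_eff = number of nonzero differences = 12.
Nonzero differences (with sign): -2, -1, +2, -9, -7, -9, -1, -2, -1, +7, -1, -7
Step 2: Count signs: positive = 2, negative = 10.
Step 3: Under H0: P(positive) = 0.5, so the number of positives S ~ Bin(12, 0.5).
Step 4: Two-sided exact p-value = sum of Bin(12,0.5) probabilities at or below the observed probability = 0.038574.
Step 5: alpha = 0.1. reject H0.

n_eff = 12, pos = 2, neg = 10, p = 0.038574, reject H0.


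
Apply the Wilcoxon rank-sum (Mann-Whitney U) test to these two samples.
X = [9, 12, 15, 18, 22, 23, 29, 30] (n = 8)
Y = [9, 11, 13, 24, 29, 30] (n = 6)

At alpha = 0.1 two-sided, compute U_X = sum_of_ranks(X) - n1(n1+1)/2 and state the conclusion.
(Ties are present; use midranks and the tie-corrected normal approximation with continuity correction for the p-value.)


Step 1: Combine and sort all 14 observations; assign midranks.
sorted (value, group): (9,X), (9,Y), (11,Y), (12,X), (13,Y), (15,X), (18,X), (22,X), (23,X), (24,Y), (29,X), (29,Y), (30,X), (30,Y)
ranks: 9->1.5, 9->1.5, 11->3, 12->4, 13->5, 15->6, 18->7, 22->8, 23->9, 24->10, 29->11.5, 29->11.5, 30->13.5, 30->13.5
Step 2: Rank sum for X: R1 = 1.5 + 4 + 6 + 7 + 8 + 9 + 11.5 + 13.5 = 60.5.
Step 3: U_X = R1 - n1(n1+1)/2 = 60.5 - 8*9/2 = 60.5 - 36 = 24.5.
       U_Y = n1*n2 - U_X = 48 - 24.5 = 23.5.
Step 4: Ties are present, so use the tie-corrected normal approximation (with continuity correction) for the p-value.
Step 5: p-value = 1.000000; compare to alpha = 0.1. fail to reject H0.

U_X = 24.5, p = 1.000000, fail to reject H0 at alpha = 0.1.


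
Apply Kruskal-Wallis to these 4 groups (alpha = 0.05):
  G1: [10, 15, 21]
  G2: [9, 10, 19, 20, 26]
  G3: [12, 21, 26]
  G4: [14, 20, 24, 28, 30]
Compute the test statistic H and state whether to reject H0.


Step 1: Combine all N = 16 observations and assign midranks.
sorted (value, group, rank): (9,G2,1), (10,G1,2.5), (10,G2,2.5), (12,G3,4), (14,G4,5), (15,G1,6), (19,G2,7), (20,G2,8.5), (20,G4,8.5), (21,G1,10.5), (21,G3,10.5), (24,G4,12), (26,G2,13.5), (26,G3,13.5), (28,G4,15), (30,G4,16)
Step 2: Sum ranks within each group.
R_1 = 19 (n_1 = 3)
R_2 = 32.5 (n_2 = 5)
R_3 = 28 (n_3 = 3)
R_4 = 56.5 (n_4 = 5)
Step 3: H = 12/(N(N+1)) * sum(R_i^2/n_i) - 3(N+1)
     = 12/(16*17) * (19^2/3 + 32.5^2/5 + 28^2/3 + 56.5^2/5) - 3*17
     = 0.044118 * 1231.37 - 51
     = 3.325000.
Step 4: Ties present; correction factor C = 1 - 24/(16^3 - 16) = 0.994118. Corrected H = 3.325000 / 0.994118 = 3.344675.
Step 5: Under H0, H ~ chi^2(3); p-value = 0.341473.
Step 6: alpha = 0.05. fail to reject H0.

H = 3.3447, df = 3, p = 0.341473, fail to reject H0.


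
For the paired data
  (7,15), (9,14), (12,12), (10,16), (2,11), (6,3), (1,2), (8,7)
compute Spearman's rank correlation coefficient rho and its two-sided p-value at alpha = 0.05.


Step 1: Rank x and y separately (midranks; no ties here).
rank(x): 7->4, 9->6, 12->8, 10->7, 2->2, 6->3, 1->1, 8->5
rank(y): 15->7, 14->6, 12->5, 16->8, 11->4, 3->2, 2->1, 7->3
Step 2: d_i = R_x(i) - R_y(i); compute d_i^2.
  (4-7)^2=9, (6-6)^2=0, (8-5)^2=9, (7-8)^2=1, (2-4)^2=4, (3-2)^2=1, (1-1)^2=0, (5-3)^2=4
sum(d^2) = 28.
Step 3: rho = 1 - 6*28 / (8*(8^2 - 1)) = 1 - 168/504 = 0.666667.
Step 4: Under H0, t = rho * sqrt((n-2)/(1-rho^2)) = 2.1909 ~ t(6).
Step 5: Two-sided p-value from the t-distribution with 6 df = 0.070988.
Step 6: alpha = 0.05. fail to reject H0.

rho = 0.6667, p = 0.070988, fail to reject H0 at alpha = 0.05.


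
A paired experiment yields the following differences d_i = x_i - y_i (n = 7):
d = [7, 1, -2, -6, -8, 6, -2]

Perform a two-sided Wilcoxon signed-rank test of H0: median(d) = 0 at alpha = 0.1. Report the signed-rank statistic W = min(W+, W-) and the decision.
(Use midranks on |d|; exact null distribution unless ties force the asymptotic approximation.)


Step 1: Drop any zero differences (none here) and take |d_i|.
|d| = [7, 1, 2, 6, 8, 6, 2]
Step 2: Midrank |d_i| (ties get averaged ranks).
ranks: |7|->6, |1|->1, |2|->2.5, |6|->4.5, |8|->7, |6|->4.5, |2|->2.5
Step 3: Attach original signs; sum ranks with positive sign and with negative sign.
W+ = 6 + 1 + 4.5 = 11.5
W- = 2.5 + 4.5 + 7 + 2.5 = 16.5
(Check: W+ + W- = 28 should equal n(n+1)/2 = 28.)
Step 4: Test statistic W = min(W+, W-) = 11.5.
Step 5: Ties in |d|, so use the tie-corrected normal approximation.
        E[W] = n(n+1)/4 = 7*8/4 = 14.
        Tie groups: |d|=2 (t=2), |d|=6 (t=2); sum(t^3 - t) = 12.
        Var[W] = n(n+1)(2n+1)/24 - sum(t^3-t)/48 = 840/24 - 12/48 = 34.75.
        z = (W - E[W]) / sqrt(Var[W]) = (11.5 - 14) / 5.8949 = -0.4241.
        Two-sided p = 2*Phi(z) = 0.671497.
Step 6: alpha = 0.1. fail to reject H0.

W+ = 11.5, W- = 16.5, W = min = 11.5, p = 0.671497, fail to reject H0.


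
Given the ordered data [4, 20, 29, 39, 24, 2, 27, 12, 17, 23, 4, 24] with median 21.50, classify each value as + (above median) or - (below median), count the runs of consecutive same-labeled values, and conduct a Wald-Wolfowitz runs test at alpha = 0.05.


Step 1: Compute median = 21.50; label A = above, B = below.
Labels in order: BBAAABABBABA  (n_A = 6, n_B = 6)
Step 2: Count runs R = 8.
Step 3: Under H0 (random ordering), E[R] = 2*n_A*n_B/(n_A+n_B) + 1 = 2*6*6/12 + 1 = 7.0000.
        Var[R] = 2*n_A*n_B*(2*n_A*n_B - n_A - n_B) / ((n_A+n_B)^2 * (n_A+n_B-1)) = 4320/1584 = 2.7273.
        SD[R] = 1.6514.
Step 4: Continuity-corrected z = (R - 0.5 - E[R]) / SD[R] = (8 - 0.5 - 7.0000) / 1.6514 = 0.3028.
Step 5: Two-sided p-value via normal approximation = 2*(1 - Phi(|z|)) = 0.762069.
Step 6: alpha = 0.05. fail to reject H0.

R = 8, z = 0.3028, p = 0.762069, fail to reject H0.


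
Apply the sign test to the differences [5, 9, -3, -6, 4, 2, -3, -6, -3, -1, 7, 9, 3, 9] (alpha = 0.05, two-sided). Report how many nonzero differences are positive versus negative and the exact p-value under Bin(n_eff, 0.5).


Step 1: Discard zero differences. Original n = 14; n_eff = number of nonzero differences = 14.
Nonzero differences (with sign): +5, +9, -3, -6, +4, +2, -3, -6, -3, -1, +7, +9, +3, +9
Step 2: Count signs: positive = 8, negative = 6.
Step 3: Under H0: P(positive) = 0.5, so the number of positives S ~ Bin(14, 0.5).
Step 4: Two-sided exact p-value = sum of Bin(14,0.5) probabilities at or below the observed probability = 0.790527.
Step 5: alpha = 0.05. fail to reject H0.

n_eff = 14, pos = 8, neg = 6, p = 0.790527, fail to reject H0.


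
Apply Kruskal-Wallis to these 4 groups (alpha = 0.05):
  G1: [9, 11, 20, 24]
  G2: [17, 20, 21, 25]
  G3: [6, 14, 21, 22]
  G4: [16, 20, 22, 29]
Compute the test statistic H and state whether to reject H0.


Step 1: Combine all N = 16 observations and assign midranks.
sorted (value, group, rank): (6,G3,1), (9,G1,2), (11,G1,3), (14,G3,4), (16,G4,5), (17,G2,6), (20,G1,8), (20,G2,8), (20,G4,8), (21,G2,10.5), (21,G3,10.5), (22,G3,12.5), (22,G4,12.5), (24,G1,14), (25,G2,15), (29,G4,16)
Step 2: Sum ranks within each group.
R_1 = 27 (n_1 = 4)
R_2 = 39.5 (n_2 = 4)
R_3 = 28 (n_3 = 4)
R_4 = 41.5 (n_4 = 4)
Step 3: H = 12/(N(N+1)) * sum(R_i^2/n_i) - 3(N+1)
     = 12/(16*17) * (27^2/4 + 39.5^2/4 + 28^2/4 + 41.5^2/4) - 3*17
     = 0.044118 * 1198.88 - 51
     = 1.891544.
Step 4: Ties present; correction factor C = 1 - 36/(16^3 - 16) = 0.991176. Corrected H = 1.891544 / 0.991176 = 1.908383.
Step 5: Under H0, H ~ chi^2(3); p-value = 0.591638.
Step 6: alpha = 0.05. fail to reject H0.

H = 1.9084, df = 3, p = 0.591638, fail to reject H0.


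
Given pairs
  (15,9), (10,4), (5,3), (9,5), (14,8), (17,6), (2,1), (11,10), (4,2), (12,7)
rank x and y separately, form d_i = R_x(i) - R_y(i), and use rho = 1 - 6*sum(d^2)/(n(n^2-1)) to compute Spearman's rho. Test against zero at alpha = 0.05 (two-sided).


Step 1: Rank x and y separately (midranks; no ties here).
rank(x): 15->9, 10->5, 5->3, 9->4, 14->8, 17->10, 2->1, 11->6, 4->2, 12->7
rank(y): 9->9, 4->4, 3->3, 5->5, 8->8, 6->6, 1->1, 10->10, 2->2, 7->7
Step 2: d_i = R_x(i) - R_y(i); compute d_i^2.
  (9-9)^2=0, (5-4)^2=1, (3-3)^2=0, (4-5)^2=1, (8-8)^2=0, (10-6)^2=16, (1-1)^2=0, (6-10)^2=16, (2-2)^2=0, (7-7)^2=0
sum(d^2) = 34.
Step 3: rho = 1 - 6*34 / (10*(10^2 - 1)) = 1 - 204/990 = 0.793939.
Step 4: Under H0, t = rho * sqrt((n-2)/(1-rho^2)) = 3.6934 ~ t(8).
Step 5: Two-sided p-value from the t-distribution with 8 df = 0.006100.
Step 6: alpha = 0.05. reject H0.

rho = 0.7939, p = 0.006100, reject H0 at alpha = 0.05.


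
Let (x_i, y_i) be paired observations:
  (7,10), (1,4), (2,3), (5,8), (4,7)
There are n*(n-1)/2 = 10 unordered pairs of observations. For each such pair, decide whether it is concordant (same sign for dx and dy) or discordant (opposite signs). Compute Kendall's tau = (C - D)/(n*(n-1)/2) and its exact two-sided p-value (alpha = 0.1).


Step 1: Enumerate the 10 unordered pairs (i,j) with i<j and classify each by sign(x_j-x_i) * sign(y_j-y_i).
  (1,2):dx=-6,dy=-6->C; (1,3):dx=-5,dy=-7->C; (1,4):dx=-2,dy=-2->C; (1,5):dx=-3,dy=-3->C
  (2,3):dx=+1,dy=-1->D; (2,4):dx=+4,dy=+4->C; (2,5):dx=+3,dy=+3->C; (3,4):dx=+3,dy=+5->C
  (3,5):dx=+2,dy=+4->C; (4,5):dx=-1,dy=-1->C
Step 2: C = 9, D = 1, total pairs = 10.
Step 3: tau = (C - D)/(n(n-1)/2) = (9 - 1)/10 = 0.800000.
Step 4: Exact two-sided p-value (enumerate n! = 120 permutations of y under H0): p = 0.083333.
Step 5: alpha = 0.1. reject H0.

tau_b = 0.8000 (C=9, D=1), p = 0.083333, reject H0.


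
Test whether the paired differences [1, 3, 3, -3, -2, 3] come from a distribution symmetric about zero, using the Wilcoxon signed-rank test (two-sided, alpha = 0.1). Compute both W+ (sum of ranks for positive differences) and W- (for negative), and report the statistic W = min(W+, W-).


Step 1: Drop any zero differences (none here) and take |d_i|.
|d| = [1, 3, 3, 3, 2, 3]
Step 2: Midrank |d_i| (ties get averaged ranks).
ranks: |1|->1, |3|->4.5, |3|->4.5, |3|->4.5, |2|->2, |3|->4.5
Step 3: Attach original signs; sum ranks with positive sign and with negative sign.
W+ = 1 + 4.5 + 4.5 + 4.5 = 14.5
W- = 4.5 + 2 = 6.5
(Check: W+ + W- = 21 should equal n(n+1)/2 = 21.)
Step 4: Test statistic W = min(W+, W-) = 6.5.
Step 5: Ties in |d|, so use the tie-corrected normal approximation.
        E[W] = n(n+1)/4 = 6*7/4 = 10.5.
        Tie groups: |d|=3 (t=4); sum(t^3 - t) = 60.
        Var[W] = n(n+1)(2n+1)/24 - sum(t^3-t)/48 = 546/24 - 60/48 = 21.5.
        z = (W - E[W]) / sqrt(Var[W]) = (6.5 - 10.5) / 4.6368 = -0.8627.
        Two-sided p = 2*Phi(z) = 0.388323.
Step 6: alpha = 0.1. fail to reject H0.

W+ = 14.5, W- = 6.5, W = min = 6.5, p = 0.388323, fail to reject H0.


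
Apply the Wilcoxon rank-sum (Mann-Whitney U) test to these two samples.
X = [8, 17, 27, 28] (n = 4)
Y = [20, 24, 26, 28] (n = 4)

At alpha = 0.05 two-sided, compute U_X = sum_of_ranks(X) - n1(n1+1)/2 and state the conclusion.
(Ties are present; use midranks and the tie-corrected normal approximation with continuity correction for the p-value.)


Step 1: Combine and sort all 8 observations; assign midranks.
sorted (value, group): (8,X), (17,X), (20,Y), (24,Y), (26,Y), (27,X), (28,X), (28,Y)
ranks: 8->1, 17->2, 20->3, 24->4, 26->5, 27->6, 28->7.5, 28->7.5
Step 2: Rank sum for X: R1 = 1 + 2 + 6 + 7.5 = 16.5.
Step 3: U_X = R1 - n1(n1+1)/2 = 16.5 - 4*5/2 = 16.5 - 10 = 6.5.
       U_Y = n1*n2 - U_X = 16 - 6.5 = 9.5.
Step 4: Ties are present, so use the tie-corrected normal approximation (with continuity correction) for the p-value.
Step 5: p-value = 0.771503; compare to alpha = 0.05. fail to reject H0.

U_X = 6.5, p = 0.771503, fail to reject H0 at alpha = 0.05.


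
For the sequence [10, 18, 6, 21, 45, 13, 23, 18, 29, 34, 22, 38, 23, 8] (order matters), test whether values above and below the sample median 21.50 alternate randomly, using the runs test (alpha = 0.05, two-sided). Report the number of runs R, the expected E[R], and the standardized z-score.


Step 1: Compute median = 21.50; label A = above, B = below.
Labels in order: BBBBABABAAAAAB  (n_A = 7, n_B = 7)
Step 2: Count runs R = 7.
Step 3: Under H0 (random ordering), E[R] = 2*n_A*n_B/(n_A+n_B) + 1 = 2*7*7/14 + 1 = 8.0000.
        Var[R] = 2*n_A*n_B*(2*n_A*n_B - n_A - n_B) / ((n_A+n_B)^2 * (n_A+n_B-1)) = 8232/2548 = 3.2308.
        SD[R] = 1.7974.
Step 4: Continuity-corrected z = (R + 0.5 - E[R]) / SD[R] = (7 + 0.5 - 8.0000) / 1.7974 = -0.2782.
Step 5: Two-sided p-value via normal approximation = 2*(1 - Phi(|z|)) = 0.780879.
Step 6: alpha = 0.05. fail to reject H0.

R = 7, z = -0.2782, p = 0.780879, fail to reject H0.


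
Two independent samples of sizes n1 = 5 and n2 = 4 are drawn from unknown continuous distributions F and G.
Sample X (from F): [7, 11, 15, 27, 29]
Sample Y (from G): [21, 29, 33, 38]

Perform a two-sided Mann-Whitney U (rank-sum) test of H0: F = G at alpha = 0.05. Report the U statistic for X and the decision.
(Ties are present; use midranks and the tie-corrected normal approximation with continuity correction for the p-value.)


Step 1: Combine and sort all 9 observations; assign midranks.
sorted (value, group): (7,X), (11,X), (15,X), (21,Y), (27,X), (29,X), (29,Y), (33,Y), (38,Y)
ranks: 7->1, 11->2, 15->3, 21->4, 27->5, 29->6.5, 29->6.5, 33->8, 38->9
Step 2: Rank sum for X: R1 = 1 + 2 + 3 + 5 + 6.5 = 17.5.
Step 3: U_X = R1 - n1(n1+1)/2 = 17.5 - 5*6/2 = 17.5 - 15 = 2.5.
       U_Y = n1*n2 - U_X = 20 - 2.5 = 17.5.
Step 4: Ties are present, so use the tie-corrected normal approximation (with continuity correction) for the p-value.
Step 5: p-value = 0.085100; compare to alpha = 0.05. fail to reject H0.

U_X = 2.5, p = 0.085100, fail to reject H0 at alpha = 0.05.
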